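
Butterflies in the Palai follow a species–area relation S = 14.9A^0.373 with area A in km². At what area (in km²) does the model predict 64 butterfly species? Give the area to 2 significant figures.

50 km²

64 = 14.9 × A^0.373  ⇒  A^0.373 = 64/14.9 = 4.295
ln A = ln(4.295) / 0.373 = 1.4575 / 0.373 = 3.9076
A = e^3.9076 ≈ 49.78 km²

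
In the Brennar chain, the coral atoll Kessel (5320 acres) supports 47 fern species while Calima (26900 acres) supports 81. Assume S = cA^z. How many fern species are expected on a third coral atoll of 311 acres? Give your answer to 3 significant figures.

18.1

z = ln(81/47) / ln(26900/5320) = 0.5443 / 1.6207 = 0.3359
c = 47 / 5320^0.3359 = 47 / 17.84 = 2.635
S₃ = 2.635 × 311^0.3359 = 2.635 × 6.874 ≈ 18.11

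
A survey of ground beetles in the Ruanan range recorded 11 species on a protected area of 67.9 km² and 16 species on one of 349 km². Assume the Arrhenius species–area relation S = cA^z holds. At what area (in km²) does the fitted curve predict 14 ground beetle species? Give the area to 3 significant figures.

195 km²

z = ln(16/11) / ln(349/67.9) = 0.3747 / 1.6370 = 0.2289
c = 11 / 67.9^0.2289 = 11 / 2.626 = 4.189
A = (14/4.189)^(1/0.2289) ⇒ ln A = ln(3.342)/0.2289 = 5.2717
A = e^5.2717 ≈ 194.7 km²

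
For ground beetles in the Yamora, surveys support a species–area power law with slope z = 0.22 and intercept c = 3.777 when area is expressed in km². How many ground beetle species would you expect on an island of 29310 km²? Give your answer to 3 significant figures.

S = 3.777 × 29310^0.22
ln S = ln 3.777 + 0.22 × ln 29310 = 1.3289 + 0.22 × 10.2857 = 3.5918
S = e^3.5918 ≈ 36.3

36.3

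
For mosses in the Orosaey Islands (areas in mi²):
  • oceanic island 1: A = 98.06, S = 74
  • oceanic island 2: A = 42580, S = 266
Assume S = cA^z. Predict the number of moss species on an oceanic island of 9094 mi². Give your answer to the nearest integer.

192

z = ln(266/74) / ln(42580/98.06) = 1.2794 / 6.0736 = 0.2107
c = 74 / 98.06^0.2107 = 74 / 2.627 = 28.17
S₃ = 28.17 × 9094^0.2107 = 28.17 × 6.822 ≈ 192.2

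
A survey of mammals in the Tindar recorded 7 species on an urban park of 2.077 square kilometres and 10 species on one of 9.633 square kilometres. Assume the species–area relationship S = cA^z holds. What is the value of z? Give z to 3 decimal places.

0.232

Taking logs: ln S = ln c + z ln A, so z = (ln S₂ − ln S₁)/(ln A₂ − ln A₁).
z = ln(10/7) / ln(9.633/2.077) = ln(1.429) / ln(4.638) = 0.3567 / 1.5343 = 0.2325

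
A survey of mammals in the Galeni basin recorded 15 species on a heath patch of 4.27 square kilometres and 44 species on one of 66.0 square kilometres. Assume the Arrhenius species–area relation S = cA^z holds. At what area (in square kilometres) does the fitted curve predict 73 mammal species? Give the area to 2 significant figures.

z = ln(44/15) / ln(66/4.27) = 1.0761 / 2.7380 = 0.3930
c = 15 / 4.27^0.3930 = 15 / 1.769 = 8.478
A = (73/8.478)^(1/0.3930) ⇒ ln A = ln(8.61)/0.3930 = 5.4778
A = e^5.4778 ≈ 239.3 square kilometres

240 square kilometres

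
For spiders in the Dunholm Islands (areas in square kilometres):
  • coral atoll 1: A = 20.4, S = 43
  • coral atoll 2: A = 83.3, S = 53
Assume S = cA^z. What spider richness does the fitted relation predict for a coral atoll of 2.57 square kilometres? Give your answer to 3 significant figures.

z = ln(53/43) / ln(83.3/20.4) = 0.2091 / 1.4069 = 0.1486
c = 43 / 20.4^0.1486 = 43 / 1.565 = 27.47
S₃ = 27.47 × 2.57^0.1486 = 27.47 × 1.151 ≈ 31.61

31.6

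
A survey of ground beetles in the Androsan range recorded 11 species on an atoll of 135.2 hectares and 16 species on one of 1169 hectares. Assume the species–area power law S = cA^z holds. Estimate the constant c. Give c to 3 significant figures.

4.69

z = ln(S₂/S₁) / ln(A₂/A₁) = ln(16/11) / ln(1169/135.2) = 0.3747 / 2.1571 = 0.1737
c = S₁ / A₁^z = 11 / 135.2^0.1737 = 11 / 2.345 = 4.691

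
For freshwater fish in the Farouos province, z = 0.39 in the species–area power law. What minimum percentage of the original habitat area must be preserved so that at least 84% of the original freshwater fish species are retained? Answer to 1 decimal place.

64.0%

Need (A_new/A_old)^0.39 = 0.84, so A_new/A_old = 0.84^(1/0.39) = 0.84^2.564
ln(A_new/A_old) = ln 0.84 / 0.39 = -0.1744 / 0.39 = -0.4471
A_new/A_old = e^-0.4471 ≈ 0.6395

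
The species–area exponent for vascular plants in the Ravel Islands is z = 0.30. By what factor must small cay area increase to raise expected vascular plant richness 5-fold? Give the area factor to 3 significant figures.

214

(A₂/A₁)^0.3 = 5, so A₂/A₁ = 5^(1/0.3) = 5^3.333
ln(A₂/A₁) = ln 5 / 0.3 = 1.6094 / 0.3 = 5.3648
A₂/A₁ = e^5.3648 ≈ 213.7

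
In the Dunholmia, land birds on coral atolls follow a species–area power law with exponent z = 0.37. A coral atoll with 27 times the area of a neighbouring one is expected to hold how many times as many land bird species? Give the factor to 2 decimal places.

3.39

S₂/S₁ = (A₂/A₁)^z = 27^0.37
ln(S₂/S₁) = 0.37 × ln 27 = 0.37 × 3.2958 = 1.2195
S₂/S₁ = e^1.2195 ≈ 3.385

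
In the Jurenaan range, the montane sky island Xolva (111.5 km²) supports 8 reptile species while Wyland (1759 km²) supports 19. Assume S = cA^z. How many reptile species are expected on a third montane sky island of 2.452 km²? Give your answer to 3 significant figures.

2.42

z = ln(19/8) / ln(1759/111.5) = 0.8650 / 2.7585 = 0.3136
c = 8 / 111.5^0.3136 = 8 / 4.385 = 1.824
S₃ = 1.824 × 2.452^0.3136 = 1.824 × 1.325 ≈ 2.417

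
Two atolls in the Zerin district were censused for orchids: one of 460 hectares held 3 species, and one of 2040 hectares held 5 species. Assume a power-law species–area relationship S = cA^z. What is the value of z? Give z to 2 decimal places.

Taking logs: ln S = ln c + z ln A, so z = (ln S₂ − ln S₁)/(ln A₂ − ln A₁).
z = ln(5/3) / ln(2040/460) = ln(1.667) / ln(4.435) = 0.5108 / 1.4895 = 0.3430

0.34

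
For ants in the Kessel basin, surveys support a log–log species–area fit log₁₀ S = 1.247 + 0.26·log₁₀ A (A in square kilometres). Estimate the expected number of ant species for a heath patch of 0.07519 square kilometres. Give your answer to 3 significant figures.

9.01

S = 17.66 × 0.07519^0.26
ln S = ln 17.66 + 0.26 × ln 0.07519 = 2.8713 + 0.26 × -2.5877 = 2.1985
S = e^2.1985 ≈ 9.012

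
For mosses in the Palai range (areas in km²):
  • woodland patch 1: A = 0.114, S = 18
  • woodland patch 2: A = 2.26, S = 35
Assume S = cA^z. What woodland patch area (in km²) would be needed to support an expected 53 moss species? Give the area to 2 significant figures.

15 km²

z = ln(35/18) / ln(2.26/0.114) = 0.6650 / 2.9869 = 0.2226
c = 18 / 0.114^0.2226 = 18 / 0.6167 = 29.19
A = (53/29.19)^(1/0.2226) ⇒ ln A = ln(1.816)/0.2226 = 2.6792
A = e^2.6792 ≈ 14.57 km²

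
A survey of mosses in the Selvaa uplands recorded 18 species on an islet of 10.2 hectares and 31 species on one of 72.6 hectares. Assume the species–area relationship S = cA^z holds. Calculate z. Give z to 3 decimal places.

0.277

Taking logs: ln S = ln c + z ln A, so z = (ln S₂ − ln S₁)/(ln A₂ − ln A₁).
z = ln(31/18) / ln(72.6/10.2) = ln(1.722) / ln(7.118) = 0.5436 / 1.9626 = 0.2770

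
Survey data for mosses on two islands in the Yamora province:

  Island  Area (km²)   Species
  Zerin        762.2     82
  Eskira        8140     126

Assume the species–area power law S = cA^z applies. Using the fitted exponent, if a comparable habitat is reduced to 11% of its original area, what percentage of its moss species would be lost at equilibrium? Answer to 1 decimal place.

33.0%

z = ln(126/82) / ln(8140/762.2) = 0.4296 / 2.3683 = 0.1814
S_new/S_old = (A_new/A_old)^z = 0.11^0.1814 = exp(0.1814 × -2.2073) = 0.6701
Fraction lost = 1 − 0.6701 = 0.3299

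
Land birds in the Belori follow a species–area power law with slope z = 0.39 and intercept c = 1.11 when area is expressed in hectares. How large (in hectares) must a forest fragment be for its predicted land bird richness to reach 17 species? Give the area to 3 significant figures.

17 = 1.11 × A^0.39  ⇒  A^0.39 = 17/1.11 = 15.32
ln A = ln(15.32) / 0.39 = 2.7289 / 0.39 = 6.9971
A = e^6.9971 ≈ 1093 hectares

1090 hectares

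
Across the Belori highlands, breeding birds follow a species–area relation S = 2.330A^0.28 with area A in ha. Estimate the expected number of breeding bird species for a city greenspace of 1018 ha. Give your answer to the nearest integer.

S = 2.33 × 1018^0.28
ln S = ln 2.33 + 0.28 × ln 1018 = 0.8459 + 0.28 × 6.9256 = 2.7850
S = e^2.7850 ≈ 16.2

16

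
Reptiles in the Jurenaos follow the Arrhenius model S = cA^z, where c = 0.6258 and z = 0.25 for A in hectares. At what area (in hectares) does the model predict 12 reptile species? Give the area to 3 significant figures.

12 = 0.6258 × A^0.25  ⇒  A^0.25 = 12/0.6258 = 19.18
ln A = ln(19.18) / 0.25 = 2.9536 / 0.25 = 11.8145
A = e^11.8145 ≈ 135202 hectares

135000 hectares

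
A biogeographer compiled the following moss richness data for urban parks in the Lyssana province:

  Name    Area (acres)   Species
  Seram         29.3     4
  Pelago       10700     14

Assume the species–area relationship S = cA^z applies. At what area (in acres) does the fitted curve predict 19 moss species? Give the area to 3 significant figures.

45100 acres

z = ln(14/4) / ln(10700/29.3) = 1.2528 / 5.9004 = 0.2123
c = 4 / 29.3^0.2123 = 4 / 2.049 = 1.953
A = (19/1.953)^(1/0.2123) ⇒ ln A = ln(9.731)/0.2123 = 10.7163
A = e^10.7163 ≈ 45086 acres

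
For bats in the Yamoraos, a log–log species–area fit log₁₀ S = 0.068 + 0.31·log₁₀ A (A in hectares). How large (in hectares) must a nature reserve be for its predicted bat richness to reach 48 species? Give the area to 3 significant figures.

160000 hectares

48 = 1.169 × A^0.31  ⇒  A^0.31 = 48/1.169 = 41.04
ln A = ln(41.04) / 0.31 = 3.7146 / 0.31 = 11.9827
A = e^11.9827 ≈ 159957 hectares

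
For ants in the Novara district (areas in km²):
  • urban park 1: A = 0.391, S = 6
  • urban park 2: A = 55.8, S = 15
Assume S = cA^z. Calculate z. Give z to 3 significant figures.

Taking logs: ln S = ln c + z ln A, so z = (ln S₂ − ln S₁)/(ln A₂ − ln A₁).
z = ln(15/6) / ln(55.8/0.391) = ln(2.5) / ln(142.7) = 0.9163 / 4.9608 = 0.1847

0.185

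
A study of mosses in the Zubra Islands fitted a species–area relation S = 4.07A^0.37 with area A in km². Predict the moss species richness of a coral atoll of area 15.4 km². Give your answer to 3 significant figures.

11.2

S = 4.07 × 15.4^0.37 = 4.07 × 2.75 ≈ 11.19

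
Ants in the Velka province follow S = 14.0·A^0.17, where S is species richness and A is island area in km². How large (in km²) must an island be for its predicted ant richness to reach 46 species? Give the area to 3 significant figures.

46 = 14 × A^0.17  ⇒  A^0.17 = 46/14 = 3.286
ln A = ln(3.286) / 0.17 = 1.1896 / 0.17 = 6.9976
A = e^6.9976 ≈ 1094 km²

1090 km²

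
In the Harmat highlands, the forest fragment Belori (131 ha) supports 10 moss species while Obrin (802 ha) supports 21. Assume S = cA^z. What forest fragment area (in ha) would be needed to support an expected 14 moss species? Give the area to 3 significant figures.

298 ha

z = ln(21/10) / ln(802/131) = 0.7419 / 1.8119 = 0.4095
c = 10 / 131^0.4095 = 10 / 7.362 = 1.358
A = (14/1.358)^(1/0.4095) ⇒ ln A = ln(10.31)/0.4095 = 5.6969
A = e^5.6969 ≈ 297.9 ha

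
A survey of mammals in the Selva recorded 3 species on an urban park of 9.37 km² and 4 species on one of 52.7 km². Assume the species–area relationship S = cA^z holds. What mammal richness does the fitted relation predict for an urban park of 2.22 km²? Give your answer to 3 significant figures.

z = ln(4/3) / ln(52.7/9.37) = 0.2877 / 1.7271 = 0.1666
c = 3 / 9.37^0.1666 = 3 / 1.452 = 2.067
S₃ = 2.067 × 2.22^0.1666 = 2.067 × 1.142 ≈ 2.36

2.36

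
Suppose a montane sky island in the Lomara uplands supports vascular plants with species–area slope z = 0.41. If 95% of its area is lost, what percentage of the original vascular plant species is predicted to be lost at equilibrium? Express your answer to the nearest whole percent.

71%

S_new/S_old = (A_new/A_old)^z = 0.05^0.41
= exp(0.41 × ln 0.05) = exp(0.41 × -2.9957) = exp(-1.2283) ≈ 0.2928
Fraction lost = 1 − 0.2928 = 0.7072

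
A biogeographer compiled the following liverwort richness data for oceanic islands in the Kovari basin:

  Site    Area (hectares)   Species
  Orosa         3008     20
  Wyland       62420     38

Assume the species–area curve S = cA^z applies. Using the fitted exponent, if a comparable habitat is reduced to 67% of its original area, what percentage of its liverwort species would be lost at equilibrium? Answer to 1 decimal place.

z = ln(38/20) / ln(62420/3008) = 0.6419 / 3.0326 = 0.2117
S_new/S_old = (A_new/A_old)^z = 0.67^0.2117 = exp(0.2117 × -0.4005) = 0.9187
Fraction lost = 1 − 0.9187 = 0.08127

8.1%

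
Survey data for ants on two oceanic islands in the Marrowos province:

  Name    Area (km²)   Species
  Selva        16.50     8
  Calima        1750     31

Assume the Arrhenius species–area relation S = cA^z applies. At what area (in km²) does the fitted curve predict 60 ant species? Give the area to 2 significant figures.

z = ln(31/8) / ln(1750/16.5) = 1.3545 / 4.6640 = 0.2904
c = 8 / 16.5^0.2904 = 8 / 2.257 = 3.544
A = (60/3.544)^(1/0.2904) ⇒ ln A = ln(16.93)/0.2904 = 9.7411
A = e^9.7411 ≈ 17003 km²

17000 km²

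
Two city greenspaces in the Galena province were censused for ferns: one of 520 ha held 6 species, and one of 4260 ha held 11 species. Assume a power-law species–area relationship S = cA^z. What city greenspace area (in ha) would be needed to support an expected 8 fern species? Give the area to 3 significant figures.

z = ln(11/6) / ln(4260/520) = 0.6061 / 2.1032 = 0.2882
c = 6 / 520^0.2882 = 6 / 6.064 = 0.9895
A = (8/0.9895)^(1/0.2882) ⇒ ln A = ln(8.085)/0.2882 = 7.2520
A = e^7.2520 ≈ 1411 ha

1410 ha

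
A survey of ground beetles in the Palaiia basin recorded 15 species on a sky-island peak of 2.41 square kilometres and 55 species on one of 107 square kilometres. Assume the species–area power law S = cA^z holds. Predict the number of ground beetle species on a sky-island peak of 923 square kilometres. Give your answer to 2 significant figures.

120

z = ln(55/15) / ln(107/2.41) = 1.2993 / 3.7932 = 0.3425
c = 15 / 2.41^0.3425 = 15 / 1.352 = 11.1
S₃ = 11.1 × 923^0.3425 = 11.1 × 10.37 ≈ 115.1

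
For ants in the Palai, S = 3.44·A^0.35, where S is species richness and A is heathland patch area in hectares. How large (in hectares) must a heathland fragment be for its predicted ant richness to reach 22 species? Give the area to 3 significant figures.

22 = 3.44 × A^0.35  ⇒  A^0.35 = 22/3.44 = 6.395
ln A = ln(6.395) / 0.35 = 1.8556 / 0.35 = 5.3016
A = e^5.3016 ≈ 200.7 hectares

201 hectares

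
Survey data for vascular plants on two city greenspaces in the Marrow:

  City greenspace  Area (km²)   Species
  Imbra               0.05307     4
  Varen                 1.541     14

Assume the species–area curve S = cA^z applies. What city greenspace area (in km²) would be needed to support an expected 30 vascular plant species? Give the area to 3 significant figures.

12.0 km²

z = ln(14/4) / ln(1.541/0.05307) = 1.2528 / 3.3686 = 0.3719
c = 4 / 0.05307^0.3719 = 4 / 0.3356 = 11.92
A = (30/11.92)^(1/0.3719) ⇒ ln A = ln(2.517)/0.3719 = 2.4818
A = e^2.4818 ≈ 11.96 km²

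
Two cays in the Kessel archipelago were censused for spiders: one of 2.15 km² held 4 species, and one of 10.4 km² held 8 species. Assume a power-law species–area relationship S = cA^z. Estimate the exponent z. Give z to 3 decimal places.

Taking logs: ln S = ln c + z ln A, so z = (ln S₂ − ln S₁)/(ln A₂ − ln A₁).
z = ln(8/4) / ln(10.4/2.15) = ln(2) / ln(4.837) = 0.6931 / 1.5763 = 0.4397

0.440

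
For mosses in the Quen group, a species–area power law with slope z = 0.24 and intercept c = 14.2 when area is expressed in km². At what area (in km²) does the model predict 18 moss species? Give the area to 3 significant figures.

2.69 km²

18 = 14.2 × A^0.24  ⇒  A^0.24 = 18/14.2 = 1.268
ln A = ln(1.268) / 0.24 = 0.2371 / 0.24 = 0.9880
A = e^0.9880 ≈ 2.686 km²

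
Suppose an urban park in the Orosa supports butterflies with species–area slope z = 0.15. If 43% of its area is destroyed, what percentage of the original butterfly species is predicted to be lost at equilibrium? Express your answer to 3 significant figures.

8.09%

S_new/S_old = (A_new/A_old)^z = 0.57^0.15
= exp(0.15 × ln 0.57) = exp(0.15 × -0.5621) = exp(-0.0843) ≈ 0.9191
Fraction lost = 1 − 0.9191 = 0.08086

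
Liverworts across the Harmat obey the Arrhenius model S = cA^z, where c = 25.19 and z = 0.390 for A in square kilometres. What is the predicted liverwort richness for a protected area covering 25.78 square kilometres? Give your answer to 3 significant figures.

S = 25.19 × 25.78^0.39 = 25.19 × 3.551 ≈ 89.46

89.5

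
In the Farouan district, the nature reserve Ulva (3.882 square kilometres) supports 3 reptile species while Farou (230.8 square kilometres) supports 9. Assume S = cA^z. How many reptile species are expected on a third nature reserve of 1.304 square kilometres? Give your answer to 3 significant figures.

2.24

z = ln(9/3) / ln(230.8/3.882) = 1.0986 / 4.0852 = 0.2689
c = 3 / 3.882^0.2689 = 3 / 1.44 = 2.083
S₃ = 2.083 × 1.304^0.2689 = 2.083 × 1.074 ≈ 2.237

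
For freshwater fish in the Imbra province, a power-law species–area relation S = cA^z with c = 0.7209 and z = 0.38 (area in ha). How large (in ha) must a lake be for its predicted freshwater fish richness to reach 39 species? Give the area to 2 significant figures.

36000 ha

39 = 0.7209 × A^0.38  ⇒  A^0.38 = 39/0.7209 = 54.1
ln A = ln(54.1) / 0.38 = 3.9908 / 0.38 = 10.5021
A = e^10.5021 ≈ 36394 ha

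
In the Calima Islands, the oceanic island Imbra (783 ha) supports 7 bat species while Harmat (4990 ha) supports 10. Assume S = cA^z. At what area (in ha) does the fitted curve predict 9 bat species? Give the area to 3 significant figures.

2890 ha

z = ln(10/7) / ln(4990/783) = 0.3567 / 1.8521 = 0.1926
c = 7 / 783^0.1926 = 7 / 3.608 = 1.94
A = (9/1.94)^(1/0.1926) ⇒ ln A = ln(4.639)/0.1926 = 7.9681
A = e^7.9681 ≈ 2887 ha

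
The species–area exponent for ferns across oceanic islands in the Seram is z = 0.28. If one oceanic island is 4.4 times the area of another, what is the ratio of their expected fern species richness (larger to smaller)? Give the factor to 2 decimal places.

1.51

S₂/S₁ = (A₂/A₁)^z = 4.4^0.28
ln(S₂/S₁) = 0.28 × ln 4.4 = 0.28 × 1.4816 = 0.4148
S₂/S₁ = e^0.4148 ≈ 1.514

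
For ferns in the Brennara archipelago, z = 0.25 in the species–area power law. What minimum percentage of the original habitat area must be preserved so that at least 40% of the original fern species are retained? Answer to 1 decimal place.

2.6%

Need (A_new/A_old)^0.25 = 0.4, so A_new/A_old = 0.4^(1/0.25) = 0.4^4
ln(A_new/A_old) = ln 0.4 / 0.25 = -0.9163 / 0.25 = -3.6652
A_new/A_old = e^-3.6652 ≈ 0.0256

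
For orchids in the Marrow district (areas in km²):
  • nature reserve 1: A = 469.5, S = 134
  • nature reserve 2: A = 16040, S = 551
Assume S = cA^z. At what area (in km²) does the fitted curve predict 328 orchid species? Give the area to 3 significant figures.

z = ln(551/134) / ln(16040/469.5) = 1.4139 / 3.5312 = 0.4004
c = 134 / 469.5^0.4004 = 134 / 11.74 = 11.41
A = (328/11.41)^(1/0.4004) ⇒ ln A = ln(28.74)/0.4004 = 8.3873
A = e^8.3873 ≈ 4391 km²

4390 km²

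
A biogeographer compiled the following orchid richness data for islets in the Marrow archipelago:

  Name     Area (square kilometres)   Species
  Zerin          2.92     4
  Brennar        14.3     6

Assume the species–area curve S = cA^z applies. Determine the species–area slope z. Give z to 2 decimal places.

0.26

Taking logs: ln S = ln c + z ln A, so z = (ln S₂ − ln S₁)/(ln A₂ − ln A₁).
z = ln(6/4) / ln(14.3/2.92) = ln(1.5) / ln(4.897) = 0.4055 / 1.5887 = 0.2552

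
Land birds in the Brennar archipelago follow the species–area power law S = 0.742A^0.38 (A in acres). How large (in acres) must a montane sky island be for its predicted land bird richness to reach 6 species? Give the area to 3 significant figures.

6 = 0.742 × A^0.38  ⇒  A^0.38 = 6/0.742 = 8.086
ln A = ln(8.086) / 0.38 = 2.0902 / 0.38 = 5.5004
A = e^5.5004 ≈ 244.8 acres

245 acres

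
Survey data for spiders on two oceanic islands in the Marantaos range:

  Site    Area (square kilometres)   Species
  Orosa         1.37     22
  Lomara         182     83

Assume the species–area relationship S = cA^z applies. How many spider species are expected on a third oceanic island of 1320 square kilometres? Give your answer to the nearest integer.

142

z = ln(83/22) / ln(182/1.37) = 1.3278 / 4.8892 = 0.2716
c = 22 / 1.37^0.2716 = 22 / 1.089 = 20.2
S₃ = 20.2 × 1320^0.2716 = 20.2 × 7.038 ≈ 142.2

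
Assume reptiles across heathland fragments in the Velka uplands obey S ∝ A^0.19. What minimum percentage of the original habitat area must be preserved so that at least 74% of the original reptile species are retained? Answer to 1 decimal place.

20.5%

Need (A_new/A_old)^0.19 = 0.74, so A_new/A_old = 0.74^(1/0.19) = 0.74^5.263
ln(A_new/A_old) = ln 0.74 / 0.19 = -0.3011 / 0.19 = -1.5848
A_new/A_old = e^-1.5848 ≈ 0.205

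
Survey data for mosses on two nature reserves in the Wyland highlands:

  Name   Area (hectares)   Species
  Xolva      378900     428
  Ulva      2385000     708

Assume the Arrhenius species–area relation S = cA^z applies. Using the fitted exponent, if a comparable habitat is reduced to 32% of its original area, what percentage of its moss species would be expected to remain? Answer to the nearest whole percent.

z = ln(708/428) / ln(2385000/378900) = 0.5033 / 1.8397 = 0.2736
S_new/S_old = (A_new/A_old)^z = 0.32^0.2736 = exp(0.2736 × -1.1394) = 0.7322

73%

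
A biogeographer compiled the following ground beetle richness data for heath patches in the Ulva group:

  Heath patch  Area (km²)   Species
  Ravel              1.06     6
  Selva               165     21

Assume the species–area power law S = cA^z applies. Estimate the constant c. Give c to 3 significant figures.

5.91

z = ln(S₂/S₁) / ln(A₂/A₁) = ln(21/6) / ln(165/1.06) = 1.2528 / 5.0477 = 0.2482
c = S₁ / A₁^z = 6 / 1.06^0.2482 = 6 / 1.015 = 5.914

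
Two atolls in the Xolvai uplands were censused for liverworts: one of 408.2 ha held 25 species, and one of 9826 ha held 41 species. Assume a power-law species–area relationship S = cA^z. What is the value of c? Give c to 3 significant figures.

9.82

z = ln(S₂/S₁) / ln(A₂/A₁) = ln(41/25) / ln(9826/408.2) = 0.4947 / 3.1810 = 0.1555
c = S₁ / A₁^z = 25 / 408.2^0.1555 = 25 / 2.547 = 9.815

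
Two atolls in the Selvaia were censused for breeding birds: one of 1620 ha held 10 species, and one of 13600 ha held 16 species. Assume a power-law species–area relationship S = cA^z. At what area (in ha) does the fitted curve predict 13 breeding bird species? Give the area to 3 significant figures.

z = ln(16/10) / ln(13600/1620) = 0.4700 / 2.1276 = 0.2209
c = 10 / 1620^0.2209 = 10 / 5.117 = 1.954
A = (13/1.954)^(1/0.2209) ⇒ ln A = ln(6.652)/0.2209 = 8.5779
A = e^8.5779 ≈ 5313 ha

5310 ha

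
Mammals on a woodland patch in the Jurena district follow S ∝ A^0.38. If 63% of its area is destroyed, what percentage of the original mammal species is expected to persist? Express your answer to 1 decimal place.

S_new/S_old = (A_new/A_old)^z = 0.37^0.38
= exp(0.38 × ln 0.37) = exp(0.38 × -0.9943) = exp(-0.3778) ≈ 0.6854

68.5%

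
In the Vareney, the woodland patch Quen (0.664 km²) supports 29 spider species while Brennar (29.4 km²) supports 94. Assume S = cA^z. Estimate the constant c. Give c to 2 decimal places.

32.93

z = ln(S₂/S₁) / ln(A₂/A₁) = ln(94/29) / ln(29.4/0.664) = 1.1760 / 3.7905 = 0.3103
c = S₁ / A₁^z = 29 / 0.664^0.3103 = 29 / 0.8807 = 32.93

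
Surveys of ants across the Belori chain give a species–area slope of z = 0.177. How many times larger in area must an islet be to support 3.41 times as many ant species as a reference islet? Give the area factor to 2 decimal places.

(A₂/A₁)^0.177 = 3.41, so A₂/A₁ = 3.41^(1/0.177) = 3.41^5.65
ln(A₂/A₁) = ln 3.41 / 0.177 = 1.2267 / 0.177 = 6.9306
A₂/A₁ = e^6.9306 ≈ 1023

1023.09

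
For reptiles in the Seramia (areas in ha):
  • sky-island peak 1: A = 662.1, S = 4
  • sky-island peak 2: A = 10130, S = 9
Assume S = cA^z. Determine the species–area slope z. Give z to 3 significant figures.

0.297

Taking logs: ln S = ln c + z ln A, so z = (ln S₂ − ln S₁)/(ln A₂ − ln A₁).
z = ln(9/4) / ln(10130/662.1) = ln(2.25) / ln(15.3) = 0.8109 / 2.7278 = 0.2973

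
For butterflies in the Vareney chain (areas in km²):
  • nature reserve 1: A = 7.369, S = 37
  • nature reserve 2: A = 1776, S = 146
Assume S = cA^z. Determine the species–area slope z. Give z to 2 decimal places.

Taking logs: ln S = ln c + z ln A, so z = (ln S₂ − ln S₁)/(ln A₂ − ln A₁).
z = ln(146/37) / ln(1776/7.369) = ln(3.946) / ln(241) = 1.3727 / 5.4848 = 0.2503

0.25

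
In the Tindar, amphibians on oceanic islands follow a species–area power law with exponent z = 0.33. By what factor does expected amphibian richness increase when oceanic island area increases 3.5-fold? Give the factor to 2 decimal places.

1.51

S₂/S₁ = (A₂/A₁)^z = 3.5^0.33
ln(S₂/S₁) = 0.33 × ln 3.5 = 0.33 × 1.2528 = 0.4134
S₂/S₁ = e^0.4134 ≈ 1.512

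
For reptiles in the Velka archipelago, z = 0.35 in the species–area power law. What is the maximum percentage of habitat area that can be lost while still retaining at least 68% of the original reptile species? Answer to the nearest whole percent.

67%

Need (A_new/A_old)^0.35 = 0.68, so A_new/A_old = 0.68^(1/0.35) = 0.68^2.857
ln(A_new/A_old) = ln 0.68 / 0.35 = -0.3857 / 0.35 = -1.1019
A_new/A_old = e^-1.1019 ≈ 0.3322
Fraction that can be lost = 1 − 0.3322 = 0.6678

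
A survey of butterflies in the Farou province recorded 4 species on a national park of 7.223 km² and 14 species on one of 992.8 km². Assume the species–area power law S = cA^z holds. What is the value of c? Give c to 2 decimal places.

2.42

z = ln(S₂/S₁) / ln(A₂/A₁) = ln(14/4) / ln(992.8/7.223) = 1.2528 / 4.9233 = 0.2545
c = S₁ / A₁^z = 4 / 7.223^0.2545 = 4 / 1.654 = 2.419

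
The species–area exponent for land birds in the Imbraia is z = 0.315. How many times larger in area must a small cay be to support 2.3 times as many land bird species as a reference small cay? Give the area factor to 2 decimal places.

(A₂/A₁)^0.315 = 2.3, so A₂/A₁ = 2.3^(1/0.315) = 2.3^3.175
ln(A₂/A₁) = ln 2.3 / 0.315 = 0.8329 / 0.315 = 2.6442
A₂/A₁ = e^2.6442 ≈ 14.07

14.07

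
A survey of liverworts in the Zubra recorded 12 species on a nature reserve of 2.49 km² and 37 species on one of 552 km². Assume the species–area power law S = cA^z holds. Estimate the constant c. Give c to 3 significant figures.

9.92

z = ln(S₂/S₁) / ln(A₂/A₁) = ln(37/12) / ln(552/2.49) = 1.1260 / 5.4013 = 0.2085
c = S₁ / A₁^z = 12 / 2.49^0.2085 = 12 / 1.209 = 9.922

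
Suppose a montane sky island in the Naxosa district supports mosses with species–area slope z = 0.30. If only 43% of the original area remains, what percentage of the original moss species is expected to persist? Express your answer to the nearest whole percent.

78%

S_new/S_old = (A_new/A_old)^z = 0.43^0.3
= exp(0.3 × ln 0.43) = exp(0.3 × -0.8440) = exp(-0.2532) ≈ 0.7763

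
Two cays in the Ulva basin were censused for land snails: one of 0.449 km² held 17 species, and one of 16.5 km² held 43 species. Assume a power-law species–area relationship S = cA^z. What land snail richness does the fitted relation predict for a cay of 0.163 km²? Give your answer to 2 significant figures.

13

z = ln(43/17) / ln(16.5/0.449) = 0.9280 / 3.6041 = 0.2575
c = 17 / 0.449^0.2575 = 17 / 0.8137 = 20.89
S₃ = 20.89 × 0.163^0.2575 = 20.89 × 0.6268 ≈ 13.1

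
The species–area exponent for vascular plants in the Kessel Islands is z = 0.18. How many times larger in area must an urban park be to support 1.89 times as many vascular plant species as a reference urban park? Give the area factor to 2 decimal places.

34.35

(A₂/A₁)^0.18 = 1.89, so A₂/A₁ = 1.89^(1/0.18) = 1.89^5.556
ln(A₂/A₁) = ln 1.89 / 0.18 = 0.6366 / 0.18 = 3.5365
A₂/A₁ = e^3.5365 ≈ 34.35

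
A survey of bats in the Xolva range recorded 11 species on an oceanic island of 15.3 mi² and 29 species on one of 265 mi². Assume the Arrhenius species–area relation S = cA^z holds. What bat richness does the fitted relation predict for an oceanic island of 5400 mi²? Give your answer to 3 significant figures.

80.8

z = ln(29/11) / ln(265/15.3) = 0.9694 / 2.8519 = 0.3399
c = 11 / 15.3^0.3399 = 11 / 2.528 = 4.352
S₃ = 4.352 × 5400^0.3399 = 4.352 × 18.57 ≈ 80.8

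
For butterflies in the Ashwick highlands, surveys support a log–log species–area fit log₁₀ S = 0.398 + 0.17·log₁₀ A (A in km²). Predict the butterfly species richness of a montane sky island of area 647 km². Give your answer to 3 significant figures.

S = 2.5 × 647^0.17
ln S = ln 2.5 + 0.17 × ln 647 = 0.9164 + 0.17 × 6.4723 = 2.0167
S = e^2.0167 ≈ 7.514

7.51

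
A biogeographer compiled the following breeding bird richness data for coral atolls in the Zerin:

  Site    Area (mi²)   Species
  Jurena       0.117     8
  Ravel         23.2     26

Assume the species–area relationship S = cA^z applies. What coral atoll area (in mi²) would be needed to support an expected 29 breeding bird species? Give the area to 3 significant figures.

37.9 mi²

z = ln(26/8) / ln(23.2/0.117) = 1.1787 / 5.2897 = 0.2228
c = 8 / 0.117^0.2228 = 8 / 0.62 = 12.9
A = (29/12.9)^(1/0.2228) ⇒ ln A = ln(2.247)/0.2228 = 3.6342
A = e^3.6342 ≈ 37.87 mi²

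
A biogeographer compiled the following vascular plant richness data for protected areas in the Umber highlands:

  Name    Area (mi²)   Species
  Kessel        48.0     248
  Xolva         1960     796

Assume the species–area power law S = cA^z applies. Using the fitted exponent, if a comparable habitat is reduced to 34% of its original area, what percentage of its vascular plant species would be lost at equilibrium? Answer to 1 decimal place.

28.8%

z = ln(796/248) / ln(1960/48) = 1.1662 / 3.7095 = 0.3144
S_new/S_old = (A_new/A_old)^z = 0.34^0.3144 = exp(0.3144 × -1.0788) = 0.7124
Fraction lost = 1 − 0.7124 = 0.2876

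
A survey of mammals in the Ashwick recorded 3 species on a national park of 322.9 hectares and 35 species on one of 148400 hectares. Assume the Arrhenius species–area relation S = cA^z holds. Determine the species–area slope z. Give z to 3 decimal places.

0.401

Taking logs: ln S = ln c + z ln A, so z = (ln S₂ − ln S₁)/(ln A₂ − ln A₁).
z = ln(35/3) / ln(148400/322.9) = ln(11.67) / ln(459.6) = 2.4567 / 6.1303 = 0.4008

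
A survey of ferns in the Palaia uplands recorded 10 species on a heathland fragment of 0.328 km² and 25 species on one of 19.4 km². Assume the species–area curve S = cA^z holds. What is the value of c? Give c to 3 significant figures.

12.8

z = ln(S₂/S₁) / ln(A₂/A₁) = ln(25/10) / ln(19.4/0.328) = 0.9163 / 4.0800 = 0.2246
c = S₁ / A₁^z = 10 / 0.328^0.2246 = 10 / 0.7785 = 12.84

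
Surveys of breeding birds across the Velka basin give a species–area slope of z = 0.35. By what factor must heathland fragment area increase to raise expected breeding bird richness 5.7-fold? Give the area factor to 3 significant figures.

144

(A₂/A₁)^0.35 = 5.7, so A₂/A₁ = 5.7^(1/0.35) = 5.7^2.857
ln(A₂/A₁) = ln 5.7 / 0.35 = 1.7405 / 0.35 = 4.9728
A₂/A₁ = e^4.9728 ≈ 144.4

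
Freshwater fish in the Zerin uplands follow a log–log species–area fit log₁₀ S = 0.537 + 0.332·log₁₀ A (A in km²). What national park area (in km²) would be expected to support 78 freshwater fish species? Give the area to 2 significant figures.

78 = 3.443 × A^0.332  ⇒  A^0.332 = 78/3.443 = 22.65
ln A = ln(22.65) / 0.332 = 3.1202 / 0.332 = 9.3983
A = e^9.3983 ≈ 12067 km²

12000 km²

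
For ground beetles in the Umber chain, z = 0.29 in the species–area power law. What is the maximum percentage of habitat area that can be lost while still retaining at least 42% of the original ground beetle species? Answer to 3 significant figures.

95.0%

Need (A_new/A_old)^0.29 = 0.42, so A_new/A_old = 0.42^(1/0.29) = 0.42^3.448
ln(A_new/A_old) = ln 0.42 / 0.29 = -0.8675 / 0.29 = -2.9914
A_new/A_old = e^-2.9914 ≈ 0.05022
Fraction that can be lost = 1 − 0.05022 = 0.9498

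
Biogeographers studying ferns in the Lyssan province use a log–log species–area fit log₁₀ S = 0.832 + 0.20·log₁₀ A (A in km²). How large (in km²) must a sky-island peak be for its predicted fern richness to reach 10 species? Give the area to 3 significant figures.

10 = 6.792 × A^0.2  ⇒  A^0.2 = 10/6.792 = 1.472
ln A = ln(1.472) / 0.2 = 0.3868 / 0.2 = 1.9342
A = e^1.9342 ≈ 6.918 km²

6.92 km²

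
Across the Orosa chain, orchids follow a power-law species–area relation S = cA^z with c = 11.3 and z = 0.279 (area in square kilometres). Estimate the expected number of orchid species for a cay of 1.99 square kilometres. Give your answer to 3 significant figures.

S = 11.3 × 1.99^0.279
ln S = ln 11.3 + 0.279 × ln 1.99 = 2.4248 + 0.279 × 0.6881 = 2.6168
S = e^2.6168 ≈ 13.69

13.7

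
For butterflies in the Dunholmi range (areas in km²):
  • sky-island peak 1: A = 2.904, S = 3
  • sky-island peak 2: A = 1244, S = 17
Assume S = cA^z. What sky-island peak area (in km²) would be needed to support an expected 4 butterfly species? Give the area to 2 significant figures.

7.9 km²

z = ln(17/3) / ln(1244/2.904) = 1.7346 / 6.0600 = 0.2862
c = 3 / 2.904^0.2862 = 3 / 1.357 = 2.211
A = (4/2.211)^(1/0.2862) ⇒ ln A = ln(1.809)/0.2862 = 2.0711
A = e^2.0711 ≈ 7.934 km²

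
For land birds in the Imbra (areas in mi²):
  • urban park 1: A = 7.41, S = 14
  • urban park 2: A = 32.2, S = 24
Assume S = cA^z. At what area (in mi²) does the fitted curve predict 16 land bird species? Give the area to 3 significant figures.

10.7 mi²

z = ln(24/14) / ln(32.2/7.41) = 0.5390 / 1.4691 = 0.3669
c = 14 / 7.41^0.3669 = 14 / 2.085 = 6.714
A = (16/6.714)^(1/0.3669) ⇒ ln A = ln(2.383)/0.3669 = 2.3668
A = e^2.3668 ≈ 10.66 mi²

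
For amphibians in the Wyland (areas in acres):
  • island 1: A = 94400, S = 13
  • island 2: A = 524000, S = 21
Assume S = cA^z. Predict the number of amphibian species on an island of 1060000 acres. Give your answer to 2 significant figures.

26

z = ln(21/13) / ln(524000/94400) = 0.4796 / 1.7140 = 0.2798
c = 13 / 94400^0.2798 = 13 / 24.66 = 0.5271
S₃ = 0.5271 × 1060000^0.2798 = 0.5271 × 48.52 ≈ 25.58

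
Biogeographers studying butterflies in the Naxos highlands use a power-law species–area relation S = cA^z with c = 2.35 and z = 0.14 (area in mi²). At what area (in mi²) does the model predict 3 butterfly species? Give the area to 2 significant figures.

3 = 2.35 × A^0.14  ⇒  A^0.14 = 3/2.35 = 1.277
ln A = ln(1.277) / 0.14 = 0.2442 / 0.14 = 1.7443
A = e^1.7443 ≈ 5.722 mi²

5.7 mi²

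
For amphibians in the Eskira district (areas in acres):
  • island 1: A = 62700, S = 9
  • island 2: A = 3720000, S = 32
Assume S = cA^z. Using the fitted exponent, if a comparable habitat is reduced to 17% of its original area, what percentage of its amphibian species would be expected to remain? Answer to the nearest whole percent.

58%

z = ln(32/9) / ln(3720000/62700) = 1.2685 / 4.0831 = 0.3107
S_new/S_old = (A_new/A_old)^z = 0.17^0.3107 = exp(0.3107 × -1.7720) = 0.5767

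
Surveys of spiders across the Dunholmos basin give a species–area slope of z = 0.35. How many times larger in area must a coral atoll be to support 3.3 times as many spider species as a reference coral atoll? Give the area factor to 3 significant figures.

30.3

(A₂/A₁)^0.35 = 3.3, so A₂/A₁ = 3.3^(1/0.35) = 3.3^2.857
ln(A₂/A₁) = ln 3.3 / 0.35 = 1.1939 / 0.35 = 3.4112
A₂/A₁ = e^3.4112 ≈ 30.3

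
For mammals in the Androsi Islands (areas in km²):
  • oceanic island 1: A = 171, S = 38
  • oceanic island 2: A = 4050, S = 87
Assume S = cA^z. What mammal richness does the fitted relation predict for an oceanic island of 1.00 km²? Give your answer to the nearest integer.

10

z = ln(87/38) / ln(4050/171) = 0.8283 / 3.1648 = 0.2617
c = 38 / 171^0.2617 = 38 / 3.841 = 9.893
S₃ = 9.893 × 1^0.2617 = 9.893 × 1 ≈ 9.893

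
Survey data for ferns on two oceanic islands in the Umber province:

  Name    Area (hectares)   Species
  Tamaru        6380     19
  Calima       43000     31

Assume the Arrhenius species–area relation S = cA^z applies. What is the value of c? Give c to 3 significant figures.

z = ln(S₂/S₁) / ln(A₂/A₁) = ln(31/19) / ln(43000/6380) = 0.4895 / 1.9080 = 0.2566
c = S₁ / A₁^z = 19 / 6380^0.2566 = 19 / 9.467 = 2.007

2.01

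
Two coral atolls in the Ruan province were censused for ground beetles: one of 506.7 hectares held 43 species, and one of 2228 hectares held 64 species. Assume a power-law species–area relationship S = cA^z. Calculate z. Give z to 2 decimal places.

Taking logs: ln S = ln c + z ln A, so z = (ln S₂ − ln S₁)/(ln A₂ − ln A₁).
z = ln(64/43) / ln(2228/506.7) = ln(1.488) / ln(4.397) = 0.3977 / 1.4809 = 0.2685

0.27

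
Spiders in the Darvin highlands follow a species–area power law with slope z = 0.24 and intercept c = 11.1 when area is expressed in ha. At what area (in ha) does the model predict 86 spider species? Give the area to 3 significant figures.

5070 ha

86 = 11.1 × A^0.24  ⇒  A^0.24 = 86/11.1 = 7.748
ln A = ln(7.748) / 0.24 = 2.0474 / 0.24 = 8.5308
A = e^8.5308 ≈ 5069 ha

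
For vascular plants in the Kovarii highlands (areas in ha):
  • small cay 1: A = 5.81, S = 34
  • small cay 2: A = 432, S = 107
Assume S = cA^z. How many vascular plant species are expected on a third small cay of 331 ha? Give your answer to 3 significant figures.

99.7

z = ln(107/34) / ln(432/5.81) = 1.1465 / 4.3088 = 0.2661
c = 34 / 5.81^0.2661 = 34 / 1.597 = 21.29
S₃ = 21.29 × 331^0.2661 = 21.29 × 4.682 ≈ 99.68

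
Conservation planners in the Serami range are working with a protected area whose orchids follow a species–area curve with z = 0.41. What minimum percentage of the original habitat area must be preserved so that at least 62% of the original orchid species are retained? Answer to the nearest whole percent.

31%

Need (A_new/A_old)^0.41 = 0.62, so A_new/A_old = 0.62^(1/0.41) = 0.62^2.439
ln(A_new/A_old) = ln 0.62 / 0.41 = -0.4780 / 0.41 = -1.1659
A_new/A_old = e^-1.1659 ≈ 0.3116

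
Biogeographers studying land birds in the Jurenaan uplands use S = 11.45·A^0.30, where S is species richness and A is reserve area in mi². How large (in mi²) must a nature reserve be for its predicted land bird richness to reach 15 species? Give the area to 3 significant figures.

2.46 mi²

15 = 11.45 × A^0.3  ⇒  A^0.3 = 15/11.45 = 1.31
ln A = ln(1.31) / 0.3 = 0.2701 / 0.3 = 0.9002
A = e^0.9002 ≈ 2.46 mi²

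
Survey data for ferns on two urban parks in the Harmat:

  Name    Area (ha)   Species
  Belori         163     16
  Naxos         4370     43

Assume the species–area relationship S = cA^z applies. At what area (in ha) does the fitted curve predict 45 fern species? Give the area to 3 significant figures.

z = ln(43/16) / ln(4370/163) = 0.9886 / 3.2888 = 0.3006
c = 16 / 163^0.3006 = 16 / 4.624 = 3.46
A = (45/3.46)^(1/0.3006) ⇒ ln A = ln(13)/0.3006 = 8.5338
A = e^8.5338 ≈ 5084 ha

5080 ha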